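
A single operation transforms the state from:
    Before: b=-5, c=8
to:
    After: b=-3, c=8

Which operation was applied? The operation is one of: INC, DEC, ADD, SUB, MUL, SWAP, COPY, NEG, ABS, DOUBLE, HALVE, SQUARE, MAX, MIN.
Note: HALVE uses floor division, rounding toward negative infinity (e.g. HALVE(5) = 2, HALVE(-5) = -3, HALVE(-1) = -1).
HALVE(b)

Analyzing the change:
Before: b=-5, c=8
After: b=-3, c=8
Variable b changed from -5 to -3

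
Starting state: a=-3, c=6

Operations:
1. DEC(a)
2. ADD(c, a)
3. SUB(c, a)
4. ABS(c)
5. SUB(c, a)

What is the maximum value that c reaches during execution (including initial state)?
10

Values of c at each step:
Initial: c = 6
After step 1: c = 6
After step 2: c = 2
After step 3: c = 6
After step 4: c = 6
After step 5: c = 10 ← maximum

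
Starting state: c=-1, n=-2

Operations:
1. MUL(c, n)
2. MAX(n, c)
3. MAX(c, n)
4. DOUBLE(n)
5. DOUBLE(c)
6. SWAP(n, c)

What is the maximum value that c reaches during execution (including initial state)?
4

Values of c at each step:
Initial: c = -1
After step 1: c = 2
After step 2: c = 2
After step 3: c = 2
After step 4: c = 2
After step 5: c = 4 ← maximum
After step 6: c = 4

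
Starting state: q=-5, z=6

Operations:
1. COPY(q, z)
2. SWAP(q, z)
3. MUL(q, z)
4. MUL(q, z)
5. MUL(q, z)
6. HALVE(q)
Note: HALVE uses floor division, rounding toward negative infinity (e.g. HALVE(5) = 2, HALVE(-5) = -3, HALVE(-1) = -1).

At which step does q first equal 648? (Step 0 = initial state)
Step 6

Tracing q:
Initial: q = -5
After step 1: q = 6
After step 2: q = 6
After step 3: q = 36
After step 4: q = 216
After step 5: q = 1296
After step 6: q = 648 ← first occurrence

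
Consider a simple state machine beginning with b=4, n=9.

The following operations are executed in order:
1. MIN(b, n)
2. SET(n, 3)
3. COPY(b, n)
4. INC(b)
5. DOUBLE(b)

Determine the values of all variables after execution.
{b: 8, n: 3}

Step-by-step execution:
Initial: b=4, n=9
After step 1 (MIN(b, n)): b=4, n=9
After step 2 (SET(n, 3)): b=4, n=3
After step 3 (COPY(b, n)): b=3, n=3
After step 4 (INC(b)): b=4, n=3
After step 5 (DOUBLE(b)): b=8, n=3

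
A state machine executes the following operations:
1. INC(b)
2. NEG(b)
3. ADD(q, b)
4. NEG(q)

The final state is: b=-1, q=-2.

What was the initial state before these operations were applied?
b=0, q=3

Working backwards:
Final state: b=-1, q=-2
Before step 4 (NEG(q)): b=-1, q=2
Before step 3 (ADD(q, b)): b=-1, q=3
Before step 2 (NEG(b)): b=1, q=3
Before step 1 (INC(b)): b=0, q=3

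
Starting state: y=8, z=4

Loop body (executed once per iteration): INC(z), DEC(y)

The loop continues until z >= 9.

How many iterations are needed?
5

Tracing iterations:
Initial: y=8, z=4
After iteration 1: y=7, z=5
After iteration 2: y=6, z=6
After iteration 3: y=5, z=7
After iteration 4: y=4, z=8
After iteration 5: y=3, z=9
z >= 9 now holds, so the loop exits after 5 iterations.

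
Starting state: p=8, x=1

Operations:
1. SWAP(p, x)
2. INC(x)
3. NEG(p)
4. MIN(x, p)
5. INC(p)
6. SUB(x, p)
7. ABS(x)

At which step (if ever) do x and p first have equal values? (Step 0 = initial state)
Step 4

x and p first become equal after step 4.

Comparing values at each step:
Initial: x=1, p=8
After step 1: x=8, p=1
After step 2: x=9, p=1
After step 3: x=9, p=-1
After step 4: x=-1, p=-1 ← equal!
After step 5: x=-1, p=0
After step 6: x=-1, p=0
After step 7: x=1, p=0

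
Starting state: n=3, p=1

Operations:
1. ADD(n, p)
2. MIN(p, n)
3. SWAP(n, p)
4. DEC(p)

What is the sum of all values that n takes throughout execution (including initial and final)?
13

Values of n at each step:
Initial: n = 3
After step 1: n = 4
After step 2: n = 4
After step 3: n = 1
After step 4: n = 1
Sum = 3 + 4 + 4 + 1 + 1 = 13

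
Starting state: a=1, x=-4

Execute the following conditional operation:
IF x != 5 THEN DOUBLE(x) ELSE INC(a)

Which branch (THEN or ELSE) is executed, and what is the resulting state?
Branch: THEN, Final state: a=1, x=-8

Evaluating condition: x != 5
x = -4
Condition is True, so THEN branch executes
After DOUBLE(x): a=1, x=-8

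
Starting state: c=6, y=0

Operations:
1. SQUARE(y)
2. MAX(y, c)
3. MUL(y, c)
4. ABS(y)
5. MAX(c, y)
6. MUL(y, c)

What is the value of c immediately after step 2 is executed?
c = 6

Tracing c through execution:
Initial: c = 6
After step 1 (SQUARE(y)): c = 6
After step 2 (MAX(y, c)): c = 6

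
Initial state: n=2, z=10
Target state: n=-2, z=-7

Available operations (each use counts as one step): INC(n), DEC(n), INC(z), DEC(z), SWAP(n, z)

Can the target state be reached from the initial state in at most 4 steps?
No

The target state cannot be reached within 4 steps.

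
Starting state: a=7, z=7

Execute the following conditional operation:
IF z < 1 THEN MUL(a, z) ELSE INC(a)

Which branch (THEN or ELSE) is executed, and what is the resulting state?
Branch: ELSE, Final state: a=8, z=7

Evaluating condition: z < 1
z = 7
Condition is False, so ELSE branch executes
After INC(a): a=8, z=7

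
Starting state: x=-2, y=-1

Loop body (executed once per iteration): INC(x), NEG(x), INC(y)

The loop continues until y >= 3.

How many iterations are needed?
4

Tracing iterations:
Initial: x=-2, y=-1
After iteration 1: x=1, y=0
After iteration 2: x=-2, y=1
After iteration 3: x=1, y=2
After iteration 4: x=-2, y=3
y >= 3 now holds, so the loop exits after 4 iterations.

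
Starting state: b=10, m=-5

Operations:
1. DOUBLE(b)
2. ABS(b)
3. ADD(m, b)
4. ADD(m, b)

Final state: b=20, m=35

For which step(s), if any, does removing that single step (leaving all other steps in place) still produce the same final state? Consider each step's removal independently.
Step(s) 2

Testing removal of each single step:
Without step 1: final = b=10, m=15 (different)
Without step 2: final = b=20, m=35 (same)
Without step 3: final = b=20, m=15 (different)
Without step 4: final = b=20, m=15 (different)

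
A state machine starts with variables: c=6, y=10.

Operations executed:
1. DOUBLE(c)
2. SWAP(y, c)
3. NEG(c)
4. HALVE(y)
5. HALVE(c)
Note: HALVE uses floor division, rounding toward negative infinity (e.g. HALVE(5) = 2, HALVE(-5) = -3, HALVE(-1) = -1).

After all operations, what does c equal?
c = -5

Tracing execution:
Step 1: DOUBLE(c) → c = 12
Step 2: SWAP(y, c) → c = 10
Step 3: NEG(c) → c = -10
Step 4: HALVE(y) → c = -10
Step 5: HALVE(c) → c = -5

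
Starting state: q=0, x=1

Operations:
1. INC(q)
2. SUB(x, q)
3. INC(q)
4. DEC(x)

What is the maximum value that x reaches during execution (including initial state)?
1

Values of x at each step:
Initial: x = 1 ← maximum
After step 1: x = 1
After step 2: x = 0
After step 3: x = 0
After step 4: x = -1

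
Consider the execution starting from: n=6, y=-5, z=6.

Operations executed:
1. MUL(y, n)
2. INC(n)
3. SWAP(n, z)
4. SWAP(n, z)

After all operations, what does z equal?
z = 6

Tracing execution:
Step 1: MUL(y, n) → z = 6
Step 2: INC(n) → z = 6
Step 3: SWAP(n, z) → z = 7
Step 4: SWAP(n, z) → z = 6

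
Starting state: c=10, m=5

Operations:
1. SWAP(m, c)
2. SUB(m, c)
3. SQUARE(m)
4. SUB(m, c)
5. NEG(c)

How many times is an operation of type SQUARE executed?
1

Counting SQUARE operations:
Step 3: SQUARE(m) ← SQUARE
Total: 1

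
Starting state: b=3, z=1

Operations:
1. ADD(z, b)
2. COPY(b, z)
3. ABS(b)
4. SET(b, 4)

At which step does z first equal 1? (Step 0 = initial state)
Step 0

Tracing z:
Initial: z = 1 ← first occurrence
After step 1: z = 4
After step 2: z = 4
After step 3: z = 4
After step 4: z = 4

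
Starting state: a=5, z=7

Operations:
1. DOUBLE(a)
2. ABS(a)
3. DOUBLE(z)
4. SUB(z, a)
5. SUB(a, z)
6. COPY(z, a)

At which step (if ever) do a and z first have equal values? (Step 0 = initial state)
Step 6

a and z first become equal after step 6.

Comparing values at each step:
Initial: a=5, z=7
After step 1: a=10, z=7
After step 2: a=10, z=7
After step 3: a=10, z=14
After step 4: a=10, z=4
After step 5: a=6, z=4
After step 6: a=6, z=6 ← equal!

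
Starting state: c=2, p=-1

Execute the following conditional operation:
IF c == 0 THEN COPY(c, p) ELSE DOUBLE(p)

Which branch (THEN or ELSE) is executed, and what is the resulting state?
Branch: ELSE, Final state: c=2, p=-2

Evaluating condition: c == 0
c = 2
Condition is False, so ELSE branch executes
After DOUBLE(p): c=2, p=-2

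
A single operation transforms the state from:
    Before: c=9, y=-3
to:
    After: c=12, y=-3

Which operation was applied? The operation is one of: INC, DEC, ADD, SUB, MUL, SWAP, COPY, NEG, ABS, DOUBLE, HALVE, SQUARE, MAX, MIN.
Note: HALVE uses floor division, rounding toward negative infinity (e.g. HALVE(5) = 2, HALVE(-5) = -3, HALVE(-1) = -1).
SUB(c, y)

Analyzing the change:
Before: c=9, y=-3
After: c=12, y=-3
Variable c changed from 9 to 12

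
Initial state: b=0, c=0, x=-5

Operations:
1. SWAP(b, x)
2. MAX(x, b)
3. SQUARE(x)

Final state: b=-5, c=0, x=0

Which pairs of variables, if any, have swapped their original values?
(b, x)

Comparing initial and final values:
c: 0 → 0
b: 0 → -5
x: -5 → 0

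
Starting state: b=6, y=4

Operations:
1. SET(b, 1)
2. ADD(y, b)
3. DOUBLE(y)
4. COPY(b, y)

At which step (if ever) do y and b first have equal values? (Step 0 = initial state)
Step 4

y and b first become equal after step 4.

Comparing values at each step:
Initial: y=4, b=6
After step 1: y=4, b=1
After step 2: y=5, b=1
After step 3: y=10, b=1
After step 4: y=10, b=10 ← equal!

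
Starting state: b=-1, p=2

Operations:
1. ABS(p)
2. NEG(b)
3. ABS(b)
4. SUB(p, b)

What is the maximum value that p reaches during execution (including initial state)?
2

Values of p at each step:
Initial: p = 2 ← maximum
After step 1: p = 2
After step 2: p = 2
After step 3: p = 2
After step 4: p = 1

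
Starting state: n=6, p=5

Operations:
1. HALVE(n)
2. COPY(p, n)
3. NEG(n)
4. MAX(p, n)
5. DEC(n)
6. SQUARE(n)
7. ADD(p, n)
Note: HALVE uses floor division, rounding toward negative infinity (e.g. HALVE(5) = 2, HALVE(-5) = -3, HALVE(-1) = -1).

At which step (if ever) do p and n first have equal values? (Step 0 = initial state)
Step 2

p and n first become equal after step 2.

Comparing values at each step:
Initial: p=5, n=6
After step 1: p=5, n=3
After step 2: p=3, n=3 ← equal!
After step 3: p=3, n=-3
After step 4: p=3, n=-3
After step 5: p=3, n=-4
After step 6: p=3, n=16
After step 7: p=19, n=16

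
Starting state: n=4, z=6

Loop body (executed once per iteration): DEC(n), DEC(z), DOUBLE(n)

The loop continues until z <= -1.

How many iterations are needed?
7

Tracing iterations:
Initial: n=4, z=6
After iteration 1: n=6, z=5
After iteration 2: n=10, z=4
After iteration 3: n=18, z=3
After iteration 4: n=34, z=2
After iteration 5: n=66, z=1
After iteration 6: n=130, z=0
After iteration 7: n=258, z=-1
z <= -1 now holds, so the loop exits after 7 iterations.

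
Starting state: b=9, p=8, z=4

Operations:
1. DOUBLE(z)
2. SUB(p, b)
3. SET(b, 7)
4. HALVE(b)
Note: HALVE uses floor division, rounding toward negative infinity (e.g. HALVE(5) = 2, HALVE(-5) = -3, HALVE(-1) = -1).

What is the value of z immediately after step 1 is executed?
z = 8

Tracing z through execution:
Initial: z = 4
After step 1 (DOUBLE(z)): z = 8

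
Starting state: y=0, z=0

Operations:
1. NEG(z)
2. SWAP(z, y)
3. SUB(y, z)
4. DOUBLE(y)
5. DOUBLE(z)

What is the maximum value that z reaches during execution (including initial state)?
0

Values of z at each step:
Initial: z = 0 ← maximum
After step 1: z = 0
After step 2: z = 0
After step 3: z = 0
After step 4: z = 0
After step 5: z = 0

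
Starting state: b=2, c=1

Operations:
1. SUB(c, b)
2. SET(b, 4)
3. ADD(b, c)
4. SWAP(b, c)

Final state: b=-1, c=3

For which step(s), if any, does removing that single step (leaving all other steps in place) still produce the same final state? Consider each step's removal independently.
None - removing any single step changes the final result

Testing removal of each single step:
Without step 1: final = b=1, c=5 (different)
Without step 2: final = b=-1, c=1 (different)
Without step 3: final = b=-1, c=4 (different)
Without step 4: final = b=3, c=-1 (different)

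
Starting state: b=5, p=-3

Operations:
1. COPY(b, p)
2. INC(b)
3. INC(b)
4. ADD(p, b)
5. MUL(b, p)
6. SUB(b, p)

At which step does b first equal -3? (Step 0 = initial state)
Step 1

Tracing b:
Initial: b = 5
After step 1: b = -3 ← first occurrence
After step 2: b = -2
After step 3: b = -1
After step 4: b = -1
After step 5: b = 4
After step 6: b = 8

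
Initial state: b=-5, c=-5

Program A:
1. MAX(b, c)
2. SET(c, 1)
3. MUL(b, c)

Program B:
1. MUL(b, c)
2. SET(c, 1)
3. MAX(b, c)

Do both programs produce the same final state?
No

Program A final state: b=-5, c=1
Program B final state: b=25, c=1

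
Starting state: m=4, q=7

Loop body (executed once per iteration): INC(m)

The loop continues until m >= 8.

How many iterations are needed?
4

Tracing iterations:
Initial: m=4, q=7
After iteration 1: m=5, q=7
After iteration 2: m=6, q=7
After iteration 3: m=7, q=7
After iteration 4: m=8, q=7
m >= 8 now holds, so the loop exits after 4 iterations.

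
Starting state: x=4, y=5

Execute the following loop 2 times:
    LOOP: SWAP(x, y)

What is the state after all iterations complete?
x=4, y=5

Iteration trace:
Start: x=4, y=5
After iteration 1: x=5, y=4
After iteration 2: x=4, y=5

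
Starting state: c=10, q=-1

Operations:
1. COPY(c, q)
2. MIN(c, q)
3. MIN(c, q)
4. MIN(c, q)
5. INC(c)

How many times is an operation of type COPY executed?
1

Counting COPY operations:
Step 1: COPY(c, q) ← COPY
Total: 1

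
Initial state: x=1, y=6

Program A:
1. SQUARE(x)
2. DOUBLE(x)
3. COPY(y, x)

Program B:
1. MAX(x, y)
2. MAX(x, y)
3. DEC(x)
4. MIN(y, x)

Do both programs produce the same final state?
No

Program A final state: x=2, y=2
Program B final state: x=5, y=5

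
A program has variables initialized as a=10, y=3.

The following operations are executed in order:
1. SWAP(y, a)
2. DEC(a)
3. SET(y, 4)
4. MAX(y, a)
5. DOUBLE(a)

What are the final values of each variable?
{a: 4, y: 4}

Step-by-step execution:
Initial: a=10, y=3
After step 1 (SWAP(y, a)): a=3, y=10
After step 2 (DEC(a)): a=2, y=10
After step 3 (SET(y, 4)): a=2, y=4
After step 4 (MAX(y, a)): a=2, y=4
After step 5 (DOUBLE(a)): a=4, y=4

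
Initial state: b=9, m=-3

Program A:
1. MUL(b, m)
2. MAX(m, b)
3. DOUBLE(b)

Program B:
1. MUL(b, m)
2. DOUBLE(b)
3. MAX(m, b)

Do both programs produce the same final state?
Yes

Program A final state: b=-54, m=-3
Program B final state: b=-54, m=-3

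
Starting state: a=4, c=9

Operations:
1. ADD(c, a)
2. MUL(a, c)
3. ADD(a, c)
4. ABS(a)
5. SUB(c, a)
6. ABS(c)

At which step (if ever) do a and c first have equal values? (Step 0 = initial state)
Never

a and c never become equal during execution.

Comparing values at each step:
Initial: a=4, c=9
After step 1: a=4, c=13
After step 2: a=52, c=13
After step 3: a=65, c=13
After step 4: a=65, c=13
After step 5: a=65, c=-52
After step 6: a=65, c=52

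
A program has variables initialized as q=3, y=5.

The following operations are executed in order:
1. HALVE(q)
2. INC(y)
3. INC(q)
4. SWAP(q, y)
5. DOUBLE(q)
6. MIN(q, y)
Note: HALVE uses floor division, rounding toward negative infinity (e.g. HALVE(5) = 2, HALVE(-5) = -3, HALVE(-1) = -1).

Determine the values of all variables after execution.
{q: 2, y: 2}

Step-by-step execution:
Initial: q=3, y=5
After step 1 (HALVE(q)): q=1, y=5
After step 2 (INC(y)): q=1, y=6
After step 3 (INC(q)): q=2, y=6
After step 4 (SWAP(q, y)): q=6, y=2
After step 5 (DOUBLE(q)): q=12, y=2
After step 6 (MIN(q, y)): q=2, y=2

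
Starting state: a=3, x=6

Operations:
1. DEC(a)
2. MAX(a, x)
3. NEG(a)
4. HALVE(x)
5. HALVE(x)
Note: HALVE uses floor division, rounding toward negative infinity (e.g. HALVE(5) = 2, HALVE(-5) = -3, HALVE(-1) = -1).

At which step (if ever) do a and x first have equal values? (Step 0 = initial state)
Step 2

a and x first become equal after step 2.

Comparing values at each step:
Initial: a=3, x=6
After step 1: a=2, x=6
After step 2: a=6, x=6 ← equal!
After step 3: a=-6, x=6
After step 4: a=-6, x=3
After step 5: a=-6, x=1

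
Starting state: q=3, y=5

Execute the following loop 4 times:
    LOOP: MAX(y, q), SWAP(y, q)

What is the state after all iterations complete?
q=5, y=5

Iteration trace:
Start: q=3, y=5
After iteration 1: q=5, y=3
After iteration 2: q=5, y=5
After iteration 3: q=5, y=5
After iteration 4: q=5, y=5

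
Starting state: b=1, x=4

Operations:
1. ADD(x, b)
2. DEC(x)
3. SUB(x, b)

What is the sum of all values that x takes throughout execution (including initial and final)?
16

Values of x at each step:
Initial: x = 4
After step 1: x = 5
After step 2: x = 4
After step 3: x = 3
Sum = 4 + 5 + 4 + 3 = 16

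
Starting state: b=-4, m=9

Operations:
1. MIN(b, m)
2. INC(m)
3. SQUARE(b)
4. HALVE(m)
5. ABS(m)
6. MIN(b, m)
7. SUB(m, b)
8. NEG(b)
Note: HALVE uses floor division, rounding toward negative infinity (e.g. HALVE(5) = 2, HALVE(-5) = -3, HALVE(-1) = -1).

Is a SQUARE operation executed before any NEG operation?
Yes

First SQUARE: step 3
First NEG: step 8
Since 3 < 8, SQUARE comes first.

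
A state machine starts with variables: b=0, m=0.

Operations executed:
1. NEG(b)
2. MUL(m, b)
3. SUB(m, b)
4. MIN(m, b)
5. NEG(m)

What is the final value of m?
m = 0

Tracing execution:
Step 1: NEG(b) → m = 0
Step 2: MUL(m, b) → m = 0
Step 3: SUB(m, b) → m = 0
Step 4: MIN(m, b) → m = 0
Step 5: NEG(m) → m = 0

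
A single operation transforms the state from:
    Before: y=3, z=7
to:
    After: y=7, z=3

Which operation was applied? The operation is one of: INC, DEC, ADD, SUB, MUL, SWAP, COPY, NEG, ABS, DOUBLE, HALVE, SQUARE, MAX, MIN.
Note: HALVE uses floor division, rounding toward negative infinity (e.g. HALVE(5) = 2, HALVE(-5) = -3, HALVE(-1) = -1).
SWAP(z, y)

Analyzing the change:
Before: y=3, z=7
After: y=7, z=3
Variable z changed from 7 to 3
Variable y changed from 3 to 7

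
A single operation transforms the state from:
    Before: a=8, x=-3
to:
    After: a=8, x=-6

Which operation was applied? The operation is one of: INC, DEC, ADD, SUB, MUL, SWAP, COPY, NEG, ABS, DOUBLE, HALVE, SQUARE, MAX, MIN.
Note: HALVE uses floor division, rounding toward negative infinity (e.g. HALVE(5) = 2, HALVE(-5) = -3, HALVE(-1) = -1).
DOUBLE(x)

Analyzing the change:
Before: a=8, x=-3
After: a=8, x=-6
Variable x changed from -3 to -6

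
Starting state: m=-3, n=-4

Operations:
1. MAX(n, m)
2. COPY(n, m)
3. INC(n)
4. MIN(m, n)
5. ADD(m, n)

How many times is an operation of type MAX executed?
1

Counting MAX operations:
Step 1: MAX(n, m) ← MAX
Total: 1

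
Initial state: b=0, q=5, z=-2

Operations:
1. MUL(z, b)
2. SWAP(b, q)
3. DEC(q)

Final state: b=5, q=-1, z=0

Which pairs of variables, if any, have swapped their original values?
None

Comparing initial and final values:
z: -2 → 0
b: 0 → 5
q: 5 → -1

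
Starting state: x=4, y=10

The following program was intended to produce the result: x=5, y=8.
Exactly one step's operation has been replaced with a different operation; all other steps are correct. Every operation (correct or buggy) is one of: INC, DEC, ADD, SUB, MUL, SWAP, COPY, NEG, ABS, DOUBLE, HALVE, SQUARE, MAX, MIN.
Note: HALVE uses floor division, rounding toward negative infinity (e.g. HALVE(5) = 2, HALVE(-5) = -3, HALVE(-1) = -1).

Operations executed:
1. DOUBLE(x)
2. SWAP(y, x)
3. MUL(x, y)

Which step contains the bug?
Step 3

Trace with buggy code:
Initial: x=4, y=10
After step 1: x=8, y=10
After step 2: x=10, y=8
After step 3: x=80, y=8
Actual final x=80, y=8 ≠ expected x=5, y=8.
Step 3 is the only position where a single-operation replacement can produce the expected result.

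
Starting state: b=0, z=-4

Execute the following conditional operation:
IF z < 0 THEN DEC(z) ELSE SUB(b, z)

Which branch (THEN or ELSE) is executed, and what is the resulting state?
Branch: THEN, Final state: b=0, z=-5

Evaluating condition: z < 0
z = -4
Condition is True, so THEN branch executes
After DEC(z): b=0, z=-5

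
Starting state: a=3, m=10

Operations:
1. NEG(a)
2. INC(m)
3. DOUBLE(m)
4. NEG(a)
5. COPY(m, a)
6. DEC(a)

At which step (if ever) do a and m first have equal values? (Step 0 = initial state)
Step 5

a and m first become equal after step 5.

Comparing values at each step:
Initial: a=3, m=10
After step 1: a=-3, m=10
After step 2: a=-3, m=11
After step 3: a=-3, m=22
After step 4: a=3, m=22
After step 5: a=3, m=3 ← equal!
After step 6: a=2, m=3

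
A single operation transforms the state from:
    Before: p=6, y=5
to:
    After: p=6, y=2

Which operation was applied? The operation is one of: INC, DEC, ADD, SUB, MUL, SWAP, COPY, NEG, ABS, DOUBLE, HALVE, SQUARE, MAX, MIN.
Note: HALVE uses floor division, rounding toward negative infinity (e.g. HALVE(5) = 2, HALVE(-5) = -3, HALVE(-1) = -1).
HALVE(y)

Analyzing the change:
Before: p=6, y=5
After: p=6, y=2
Variable y changed from 5 to 2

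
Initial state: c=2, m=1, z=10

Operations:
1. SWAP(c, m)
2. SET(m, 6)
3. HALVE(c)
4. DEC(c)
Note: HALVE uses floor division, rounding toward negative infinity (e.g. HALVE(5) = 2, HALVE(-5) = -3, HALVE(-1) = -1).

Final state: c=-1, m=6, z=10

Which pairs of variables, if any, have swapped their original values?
None

Comparing initial and final values:
m: 1 → 6
c: 2 → -1
z: 10 → 10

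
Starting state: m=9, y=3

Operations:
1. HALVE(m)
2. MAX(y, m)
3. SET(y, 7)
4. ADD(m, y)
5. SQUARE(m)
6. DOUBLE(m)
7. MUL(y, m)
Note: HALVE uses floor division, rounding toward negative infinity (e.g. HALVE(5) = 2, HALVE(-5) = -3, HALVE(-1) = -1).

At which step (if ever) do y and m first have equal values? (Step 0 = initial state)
Step 2

y and m first become equal after step 2.

Comparing values at each step:
Initial: y=3, m=9
After step 1: y=3, m=4
After step 2: y=4, m=4 ← equal!
After step 3: y=7, m=4
After step 4: y=7, m=11
After step 5: y=7, m=121
After step 6: y=7, m=242
After step 7: y=1694, m=242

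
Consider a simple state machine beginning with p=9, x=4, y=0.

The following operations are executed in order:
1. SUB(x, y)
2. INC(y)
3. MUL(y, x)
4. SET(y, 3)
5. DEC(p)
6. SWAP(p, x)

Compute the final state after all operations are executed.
{p: 4, x: 8, y: 3}

Step-by-step execution:
Initial: p=9, x=4, y=0
After step 1 (SUB(x, y)): p=9, x=4, y=0
After step 2 (INC(y)): p=9, x=4, y=1
After step 3 (MUL(y, x)): p=9, x=4, y=4
After step 4 (SET(y, 3)): p=9, x=4, y=3
After step 5 (DEC(p)): p=8, x=4, y=3
After step 6 (SWAP(p, x)): p=4, x=8, y=3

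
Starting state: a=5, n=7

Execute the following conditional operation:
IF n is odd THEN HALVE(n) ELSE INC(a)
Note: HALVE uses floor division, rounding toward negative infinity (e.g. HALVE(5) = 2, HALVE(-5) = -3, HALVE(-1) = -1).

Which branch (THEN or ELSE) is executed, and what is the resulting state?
Branch: THEN, Final state: a=5, n=3

Evaluating condition: n is odd
Condition is True, so THEN branch executes
After HALVE(n): a=5, n=3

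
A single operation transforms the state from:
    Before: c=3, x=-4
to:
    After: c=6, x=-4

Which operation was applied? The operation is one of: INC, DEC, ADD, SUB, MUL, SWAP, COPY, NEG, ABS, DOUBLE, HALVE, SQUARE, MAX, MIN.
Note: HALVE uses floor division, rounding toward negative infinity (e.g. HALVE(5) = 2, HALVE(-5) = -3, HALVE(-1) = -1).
DOUBLE(c)

Analyzing the change:
Before: c=3, x=-4
After: c=6, x=-4
Variable c changed from 3 to 6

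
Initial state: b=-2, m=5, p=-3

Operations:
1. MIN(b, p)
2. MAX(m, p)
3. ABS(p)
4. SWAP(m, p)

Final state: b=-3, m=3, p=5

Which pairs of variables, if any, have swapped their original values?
None

Comparing initial and final values:
m: 5 → 3
b: -2 → -3
p: -3 → 5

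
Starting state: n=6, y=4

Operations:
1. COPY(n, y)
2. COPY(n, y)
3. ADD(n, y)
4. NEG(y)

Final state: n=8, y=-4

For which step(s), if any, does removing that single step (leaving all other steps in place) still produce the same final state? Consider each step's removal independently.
Step(s) 1, 2

Testing removal of each single step:
Without step 1: final = n=8, y=-4 (same)
Without step 2: final = n=8, y=-4 (same)
Without step 3: final = n=4, y=-4 (different)
Without step 4: final = n=8, y=4 (different)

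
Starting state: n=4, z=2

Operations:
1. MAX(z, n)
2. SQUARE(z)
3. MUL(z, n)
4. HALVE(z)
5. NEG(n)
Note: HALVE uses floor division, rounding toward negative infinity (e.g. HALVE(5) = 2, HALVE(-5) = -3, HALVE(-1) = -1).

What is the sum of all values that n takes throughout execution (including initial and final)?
16

Values of n at each step:
Initial: n = 4
After step 1: n = 4
After step 2: n = 4
After step 3: n = 4
After step 4: n = 4
After step 5: n = -4
Sum = 4 + 4 + 4 + 4 + 4 + -4 = 16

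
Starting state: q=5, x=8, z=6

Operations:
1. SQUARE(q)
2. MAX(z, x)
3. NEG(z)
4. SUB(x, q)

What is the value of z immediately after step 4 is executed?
z = -8

Tracing z through execution:
Initial: z = 6
After step 1 (SQUARE(q)): z = 6
After step 2 (MAX(z, x)): z = 8
After step 3 (NEG(z)): z = -8
After step 4 (SUB(x, q)): z = -8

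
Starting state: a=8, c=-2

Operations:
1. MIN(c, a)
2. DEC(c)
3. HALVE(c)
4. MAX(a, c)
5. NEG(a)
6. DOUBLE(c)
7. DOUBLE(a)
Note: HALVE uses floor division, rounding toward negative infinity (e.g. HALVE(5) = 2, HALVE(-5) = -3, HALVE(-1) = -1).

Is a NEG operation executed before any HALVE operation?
No

First NEG: step 5
First HALVE: step 3
Since 5 > 3, HALVE comes first.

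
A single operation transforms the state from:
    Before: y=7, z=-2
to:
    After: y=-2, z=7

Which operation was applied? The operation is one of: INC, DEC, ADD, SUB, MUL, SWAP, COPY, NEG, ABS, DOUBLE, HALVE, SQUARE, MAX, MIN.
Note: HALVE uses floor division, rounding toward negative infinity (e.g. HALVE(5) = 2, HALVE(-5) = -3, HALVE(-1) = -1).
SWAP(z, y)

Analyzing the change:
Before: y=7, z=-2
After: y=-2, z=7
Variable z changed from -2 to 7
Variable y changed from 7 to -2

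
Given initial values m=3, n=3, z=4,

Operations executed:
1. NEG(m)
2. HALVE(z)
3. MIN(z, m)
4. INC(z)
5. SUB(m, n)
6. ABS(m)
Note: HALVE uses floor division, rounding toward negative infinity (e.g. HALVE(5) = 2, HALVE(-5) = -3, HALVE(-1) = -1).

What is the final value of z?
z = -2

Tracing execution:
Step 1: NEG(m) → z = 4
Step 2: HALVE(z) → z = 2
Step 3: MIN(z, m) → z = -3
Step 4: INC(z) → z = -2
Step 5: SUB(m, n) → z = -2
Step 6: ABS(m) → z = -2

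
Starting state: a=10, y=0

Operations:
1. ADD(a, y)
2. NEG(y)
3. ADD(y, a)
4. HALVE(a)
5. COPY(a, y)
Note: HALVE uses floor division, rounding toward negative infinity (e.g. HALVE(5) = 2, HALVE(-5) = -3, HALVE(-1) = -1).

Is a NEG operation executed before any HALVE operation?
Yes

First NEG: step 2
First HALVE: step 4
Since 2 < 4, NEG comes first.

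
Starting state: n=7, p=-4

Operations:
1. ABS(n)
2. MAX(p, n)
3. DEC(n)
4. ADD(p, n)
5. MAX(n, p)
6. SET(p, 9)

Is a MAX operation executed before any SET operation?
Yes

First MAX: step 2
First SET: step 6
Since 2 < 6, MAX comes first.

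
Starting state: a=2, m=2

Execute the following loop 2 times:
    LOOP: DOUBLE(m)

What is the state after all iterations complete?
a=2, m=8

Iteration trace:
Start: a=2, m=2
After iteration 1: a=2, m=4
After iteration 2: a=2, m=8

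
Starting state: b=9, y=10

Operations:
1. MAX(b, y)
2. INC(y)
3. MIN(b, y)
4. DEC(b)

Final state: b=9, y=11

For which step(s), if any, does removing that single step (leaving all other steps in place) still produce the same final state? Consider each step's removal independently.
Step(s) 3

Testing removal of each single step:
Without step 1: final = b=8, y=11 (different)
Without step 2: final = b=9, y=10 (different)
Without step 3: final = b=9, y=11 (same)
Without step 4: final = b=10, y=11 (different)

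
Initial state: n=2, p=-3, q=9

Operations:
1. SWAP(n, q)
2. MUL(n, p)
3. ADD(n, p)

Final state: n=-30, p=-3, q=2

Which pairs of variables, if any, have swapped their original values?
None

Comparing initial and final values:
n: 2 → -30
q: 9 → 2
p: -3 → -3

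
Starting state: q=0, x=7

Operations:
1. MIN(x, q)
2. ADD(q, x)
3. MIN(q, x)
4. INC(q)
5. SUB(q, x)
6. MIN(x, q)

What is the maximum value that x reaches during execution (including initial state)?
7

Values of x at each step:
Initial: x = 7 ← maximum
After step 1: x = 0
After step 2: x = 0
After step 3: x = 0
After step 4: x = 0
After step 5: x = 0
After step 6: x = 0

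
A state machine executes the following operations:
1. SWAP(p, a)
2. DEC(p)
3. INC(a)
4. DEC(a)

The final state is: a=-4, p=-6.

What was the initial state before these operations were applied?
a=-5, p=-4

Working backwards:
Final state: a=-4, p=-6
Before step 4 (DEC(a)): a=-3, p=-6
Before step 3 (INC(a)): a=-4, p=-6
Before step 2 (DEC(p)): a=-4, p=-5
Before step 1 (SWAP(p, a)): a=-5, p=-4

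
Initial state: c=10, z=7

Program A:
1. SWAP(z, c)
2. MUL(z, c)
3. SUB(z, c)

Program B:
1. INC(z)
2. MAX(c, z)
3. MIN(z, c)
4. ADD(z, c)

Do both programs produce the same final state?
No

Program A final state: c=7, z=63
Program B final state: c=10, z=18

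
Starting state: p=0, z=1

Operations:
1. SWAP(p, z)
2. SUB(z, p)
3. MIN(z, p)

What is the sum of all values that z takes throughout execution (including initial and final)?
-1

Values of z at each step:
Initial: z = 1
After step 1: z = 0
After step 2: z = -1
After step 3: z = -1
Sum = 1 + 0 + -1 + -1 = -1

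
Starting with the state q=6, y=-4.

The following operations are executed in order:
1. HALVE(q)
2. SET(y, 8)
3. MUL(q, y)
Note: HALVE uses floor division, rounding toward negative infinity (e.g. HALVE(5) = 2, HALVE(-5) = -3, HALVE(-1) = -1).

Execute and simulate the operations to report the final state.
{q: 24, y: 8}

Step-by-step execution:
Initial: q=6, y=-4
After step 1 (HALVE(q)): q=3, y=-4
After step 2 (SET(y, 8)): q=3, y=8
After step 3 (MUL(q, y)): q=24, y=8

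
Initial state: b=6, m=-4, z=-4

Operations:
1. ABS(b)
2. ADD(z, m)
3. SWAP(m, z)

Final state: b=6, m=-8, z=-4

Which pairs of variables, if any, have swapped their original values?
None

Comparing initial and final values:
m: -4 → -8
z: -4 → -4
b: 6 → 6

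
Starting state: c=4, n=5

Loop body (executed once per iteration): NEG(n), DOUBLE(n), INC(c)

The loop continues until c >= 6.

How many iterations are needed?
2

Tracing iterations:
Initial: c=4, n=5
After iteration 1: c=5, n=-10
After iteration 2: c=6, n=20
c >= 6 now holds, so the loop exits after 2 iterations.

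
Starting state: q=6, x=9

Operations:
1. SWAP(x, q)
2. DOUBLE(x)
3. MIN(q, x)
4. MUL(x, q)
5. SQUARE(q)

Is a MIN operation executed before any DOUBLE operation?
No

First MIN: step 3
First DOUBLE: step 2
Since 3 > 2, DOUBLE comes first.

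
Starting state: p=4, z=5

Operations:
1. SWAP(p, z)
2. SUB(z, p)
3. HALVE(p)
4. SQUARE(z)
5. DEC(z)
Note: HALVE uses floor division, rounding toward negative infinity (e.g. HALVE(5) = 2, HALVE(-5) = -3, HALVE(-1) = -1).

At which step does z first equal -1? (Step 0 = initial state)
Step 2

Tracing z:
Initial: z = 5
After step 1: z = 4
After step 2: z = -1 ← first occurrence
After step 3: z = -1
After step 4: z = 1
After step 5: z = 0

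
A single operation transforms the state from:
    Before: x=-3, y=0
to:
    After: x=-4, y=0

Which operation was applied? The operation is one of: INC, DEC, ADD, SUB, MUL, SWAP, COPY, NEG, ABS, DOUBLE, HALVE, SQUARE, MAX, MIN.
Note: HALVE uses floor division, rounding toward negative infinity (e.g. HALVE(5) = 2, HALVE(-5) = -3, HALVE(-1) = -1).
DEC(x)

Analyzing the change:
Before: x=-3, y=0
After: x=-4, y=0
Variable x changed from -3 to -4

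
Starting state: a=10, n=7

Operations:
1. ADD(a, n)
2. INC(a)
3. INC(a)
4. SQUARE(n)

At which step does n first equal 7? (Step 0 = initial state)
Step 0

Tracing n:
Initial: n = 7 ← first occurrence
After step 1: n = 7
After step 2: n = 7
After step 3: n = 7
After step 4: n = 49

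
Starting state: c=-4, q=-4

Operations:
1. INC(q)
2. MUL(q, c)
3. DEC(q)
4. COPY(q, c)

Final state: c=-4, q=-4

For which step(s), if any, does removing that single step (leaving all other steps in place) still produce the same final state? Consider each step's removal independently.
Step(s) 1, 2, 3

Testing removal of each single step:
Without step 1: final = c=-4, q=-4 (same)
Without step 2: final = c=-4, q=-4 (same)
Without step 3: final = c=-4, q=-4 (same)
Without step 4: final = c=-4, q=11 (different)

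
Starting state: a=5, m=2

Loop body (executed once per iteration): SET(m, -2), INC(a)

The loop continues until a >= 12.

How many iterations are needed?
7

Tracing iterations:
Initial: a=5, m=2
After iteration 1: a=6, m=-2
After iteration 2: a=7, m=-2
After iteration 3: a=8, m=-2
After iteration 4: a=9, m=-2
After iteration 5: a=10, m=-2
After iteration 6: a=11, m=-2
After iteration 7: a=12, m=-2
a >= 12 now holds, so the loop exits after 7 iterations.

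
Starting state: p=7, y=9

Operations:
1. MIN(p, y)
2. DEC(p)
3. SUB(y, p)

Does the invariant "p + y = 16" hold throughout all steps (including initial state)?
No, violated after step 2

The invariant is violated after step 2.

State at each step:
Initial: p=7, y=9
After step 1: p=7, y=9
After step 2: p=6, y=9
After step 3: p=6, y=3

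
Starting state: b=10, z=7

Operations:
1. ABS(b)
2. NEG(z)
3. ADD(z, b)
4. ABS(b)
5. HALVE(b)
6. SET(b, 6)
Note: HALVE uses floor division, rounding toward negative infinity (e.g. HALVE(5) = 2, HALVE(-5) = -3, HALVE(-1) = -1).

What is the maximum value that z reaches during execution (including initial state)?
7

Values of z at each step:
Initial: z = 7 ← maximum
After step 1: z = 7
After step 2: z = -7
After step 3: z = 3
After step 4: z = 3
After step 5: z = 3
After step 6: z = 3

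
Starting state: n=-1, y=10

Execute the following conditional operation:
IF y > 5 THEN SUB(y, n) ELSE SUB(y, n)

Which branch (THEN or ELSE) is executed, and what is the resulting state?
Branch: THEN, Final state: n=-1, y=11

Evaluating condition: y > 5
y = 10
Condition is True, so THEN branch executes
After SUB(y, n): n=-1, y=11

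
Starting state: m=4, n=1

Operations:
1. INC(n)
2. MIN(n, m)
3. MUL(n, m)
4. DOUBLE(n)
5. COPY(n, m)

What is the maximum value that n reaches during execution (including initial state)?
16

Values of n at each step:
Initial: n = 1
After step 1: n = 2
After step 2: n = 2
After step 3: n = 8
After step 4: n = 16 ← maximum
After step 5: n = 4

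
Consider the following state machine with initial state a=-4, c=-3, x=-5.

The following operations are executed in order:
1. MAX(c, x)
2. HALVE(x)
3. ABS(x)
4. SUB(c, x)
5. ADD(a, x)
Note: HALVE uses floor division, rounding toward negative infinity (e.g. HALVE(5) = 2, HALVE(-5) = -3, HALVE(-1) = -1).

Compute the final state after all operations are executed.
{a: -1, c: -6, x: 3}

Step-by-step execution:
Initial: a=-4, c=-3, x=-5
After step 1 (MAX(c, x)): a=-4, c=-3, x=-5
After step 2 (HALVE(x)): a=-4, c=-3, x=-3
After step 3 (ABS(x)): a=-4, c=-3, x=3
After step 4 (SUB(c, x)): a=-4, c=-6, x=3
After step 5 (ADD(a, x)): a=-1, c=-6, x=3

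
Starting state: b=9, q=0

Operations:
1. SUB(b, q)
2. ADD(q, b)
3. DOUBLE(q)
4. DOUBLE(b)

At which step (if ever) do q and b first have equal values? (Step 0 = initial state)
Step 2

q and b first become equal after step 2.

Comparing values at each step:
Initial: q=0, b=9
After step 1: q=0, b=9
After step 2: q=9, b=9 ← equal!
After step 3: q=18, b=9
After step 4: q=18, b=18 ← equal!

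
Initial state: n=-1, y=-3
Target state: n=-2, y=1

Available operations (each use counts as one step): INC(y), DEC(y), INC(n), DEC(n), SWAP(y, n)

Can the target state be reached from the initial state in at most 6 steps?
Yes

Path (4 steps): INC(y) → INC(n) → INC(n) → SWAP(y, n)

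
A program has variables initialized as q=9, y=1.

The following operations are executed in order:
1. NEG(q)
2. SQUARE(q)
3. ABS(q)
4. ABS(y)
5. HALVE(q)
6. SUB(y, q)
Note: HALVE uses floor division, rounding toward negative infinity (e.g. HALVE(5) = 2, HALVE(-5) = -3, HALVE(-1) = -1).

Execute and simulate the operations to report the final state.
{q: 40, y: -39}

Step-by-step execution:
Initial: q=9, y=1
After step 1 (NEG(q)): q=-9, y=1
After step 2 (SQUARE(q)): q=81, y=1
After step 3 (ABS(q)): q=81, y=1
After step 4 (ABS(y)): q=81, y=1
After step 5 (HALVE(q)): q=40, y=1
After step 6 (SUB(y, q)): q=40, y=-39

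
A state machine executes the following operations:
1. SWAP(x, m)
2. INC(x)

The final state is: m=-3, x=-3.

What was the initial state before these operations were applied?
m=-4, x=-3

Working backwards:
Final state: m=-3, x=-3
Before step 2 (INC(x)): m=-3, x=-4
Before step 1 (SWAP(x, m)): m=-4, x=-3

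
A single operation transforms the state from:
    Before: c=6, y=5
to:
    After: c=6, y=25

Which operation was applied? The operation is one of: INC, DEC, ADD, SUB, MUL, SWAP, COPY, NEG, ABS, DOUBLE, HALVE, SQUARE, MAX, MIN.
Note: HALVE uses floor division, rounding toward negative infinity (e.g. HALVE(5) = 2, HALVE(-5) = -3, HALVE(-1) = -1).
SQUARE(y)

Analyzing the change:
Before: c=6, y=5
After: c=6, y=25
Variable y changed from 5 to 25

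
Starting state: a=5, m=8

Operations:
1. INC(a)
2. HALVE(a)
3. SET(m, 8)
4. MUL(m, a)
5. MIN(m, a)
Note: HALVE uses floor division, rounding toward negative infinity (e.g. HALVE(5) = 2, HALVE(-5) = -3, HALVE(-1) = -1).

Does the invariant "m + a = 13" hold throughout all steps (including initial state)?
No, violated after step 1

The invariant is violated after step 1.

State at each step:
Initial: a=5, m=8
After step 1: a=6, m=8
After step 2: a=3, m=8
After step 3: a=3, m=8
After step 4: a=3, m=24
After step 5: a=3, m=3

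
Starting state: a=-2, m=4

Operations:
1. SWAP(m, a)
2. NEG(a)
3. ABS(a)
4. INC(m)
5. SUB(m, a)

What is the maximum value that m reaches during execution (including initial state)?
4

Values of m at each step:
Initial: m = 4 ← maximum
After step 1: m = -2
After step 2: m = -2
After step 3: m = -2
After step 4: m = -1
After step 5: m = -5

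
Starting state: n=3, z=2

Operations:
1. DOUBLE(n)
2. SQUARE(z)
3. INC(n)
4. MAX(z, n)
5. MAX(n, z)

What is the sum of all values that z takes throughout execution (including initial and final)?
26

Values of z at each step:
Initial: z = 2
After step 1: z = 2
After step 2: z = 4
After step 3: z = 4
After step 4: z = 7
After step 5: z = 7
Sum = 2 + 2 + 4 + 4 + 7 + 7 = 26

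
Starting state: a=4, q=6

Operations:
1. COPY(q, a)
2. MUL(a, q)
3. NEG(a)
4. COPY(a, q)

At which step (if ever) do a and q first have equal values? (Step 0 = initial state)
Step 1

a and q first become equal after step 1.

Comparing values at each step:
Initial: a=4, q=6
After step 1: a=4, q=4 ← equal!
After step 2: a=16, q=4
After step 3: a=-16, q=4
After step 4: a=4, q=4 ← equal!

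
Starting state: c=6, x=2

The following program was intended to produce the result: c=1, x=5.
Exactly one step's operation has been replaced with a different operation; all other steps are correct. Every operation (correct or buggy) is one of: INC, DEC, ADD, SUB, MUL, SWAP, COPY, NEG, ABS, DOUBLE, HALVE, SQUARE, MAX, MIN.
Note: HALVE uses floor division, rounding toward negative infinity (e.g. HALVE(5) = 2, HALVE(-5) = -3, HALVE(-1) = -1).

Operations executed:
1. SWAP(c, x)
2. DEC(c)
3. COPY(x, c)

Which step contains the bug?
Step 3

Trace with buggy code:
Initial: c=6, x=2
After step 1: c=2, x=6
After step 2: c=1, x=6
After step 3: c=1, x=1
Actual final c=1, x=1 ≠ expected c=1, x=5.
Step 3 is the only position where a single-operation replacement can produce the expected result.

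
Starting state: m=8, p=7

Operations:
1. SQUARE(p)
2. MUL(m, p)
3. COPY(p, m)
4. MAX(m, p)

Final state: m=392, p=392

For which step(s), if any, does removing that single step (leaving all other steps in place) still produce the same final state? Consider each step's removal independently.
Step(s) 4

Testing removal of each single step:
Without step 1: final = m=56, p=56 (different)
Without step 2: final = m=8, p=8 (different)
Without step 3: final = m=392, p=49 (different)
Without step 4: final = m=392, p=392 (same)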